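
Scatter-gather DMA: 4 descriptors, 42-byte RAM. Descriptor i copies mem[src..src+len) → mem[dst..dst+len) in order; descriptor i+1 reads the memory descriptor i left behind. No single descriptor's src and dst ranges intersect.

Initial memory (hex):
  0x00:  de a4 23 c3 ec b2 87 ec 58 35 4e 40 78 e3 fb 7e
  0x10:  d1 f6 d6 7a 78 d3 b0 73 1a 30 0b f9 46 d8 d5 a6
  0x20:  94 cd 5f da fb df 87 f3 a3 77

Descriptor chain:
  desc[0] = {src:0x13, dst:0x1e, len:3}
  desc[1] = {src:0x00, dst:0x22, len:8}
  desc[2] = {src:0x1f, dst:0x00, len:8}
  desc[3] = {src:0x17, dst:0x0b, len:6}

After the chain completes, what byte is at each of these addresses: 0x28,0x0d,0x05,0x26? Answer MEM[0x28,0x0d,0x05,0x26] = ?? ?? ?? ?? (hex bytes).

[0] 0x13->0x1e len=3 : 7a 78 d3
[1] 0x00->0x22 len=8 : de a4 23 c3 ec b2 87 ec
[2] 0x1f->0x00 len=8 : 78 d3 cd de a4 23 c3 ec
[3] 0x17->0x0b len=6 : 73 1a 30 0b f9 46
query mem[0x28]=0x87, mem[0x0d]=0x30, mem[0x05]=0x23, mem[0x26]=0xec

MEM[0x28,0x0d,0x05,0x26] = 87 30 23 ec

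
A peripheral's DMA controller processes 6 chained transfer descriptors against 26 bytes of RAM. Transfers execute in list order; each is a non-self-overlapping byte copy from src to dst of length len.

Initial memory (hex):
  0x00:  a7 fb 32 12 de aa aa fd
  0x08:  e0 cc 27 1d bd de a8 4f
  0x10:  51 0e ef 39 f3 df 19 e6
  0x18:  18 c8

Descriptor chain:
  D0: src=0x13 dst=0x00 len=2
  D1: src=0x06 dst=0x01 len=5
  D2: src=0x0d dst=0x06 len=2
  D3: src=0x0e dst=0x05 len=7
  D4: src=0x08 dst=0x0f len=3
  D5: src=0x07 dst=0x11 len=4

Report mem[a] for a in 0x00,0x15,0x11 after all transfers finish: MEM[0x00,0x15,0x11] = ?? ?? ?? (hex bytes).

MEM[0x00,0x15,0x11] = 39 df 51

#0 dst[0x00+2] := {0x39,0xf3}
#1 dst[0x01+5] := {0xaa,0xfd,0xe0,0xcc,0x27}
#2 dst[0x06+2] := {0xde,0xa8}
#3 dst[0x05+7] := {0xa8,0x4f,0x51,0x0e,0xef,0x39,0xf3}
#4 dst[0x0f+3] := {0x0e,0xef,0x39}
#5 dst[0x11+4] := {0x51,0x0e,0xef,0x39}
query mem[0x00]=0x39, mem[0x15]=0xdf, mem[0x11]=0x51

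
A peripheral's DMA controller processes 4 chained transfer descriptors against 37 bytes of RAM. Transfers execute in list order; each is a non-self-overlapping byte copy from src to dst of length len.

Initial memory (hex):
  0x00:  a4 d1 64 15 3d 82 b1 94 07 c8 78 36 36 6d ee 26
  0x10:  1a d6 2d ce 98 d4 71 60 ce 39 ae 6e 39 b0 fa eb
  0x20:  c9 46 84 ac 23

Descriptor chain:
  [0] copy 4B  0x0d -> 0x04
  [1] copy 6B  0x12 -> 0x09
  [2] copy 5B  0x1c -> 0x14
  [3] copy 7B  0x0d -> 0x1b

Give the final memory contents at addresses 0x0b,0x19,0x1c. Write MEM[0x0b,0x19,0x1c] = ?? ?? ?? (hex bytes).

MEM[0x0b,0x19,0x1c] = 98 39 60

  after D0: wrote 4B at 0x04 = 6dee261a
  after D1: wrote 6B at 0x09 = 2dce98d47160
  after D2: wrote 5B at 0x14 = 39b0faebc9
  after D3: wrote 7B at 0x1b = 7160261ad62dce
query mem[0x0b]=0x98, mem[0x19]=0x39, mem[0x1c]=0x60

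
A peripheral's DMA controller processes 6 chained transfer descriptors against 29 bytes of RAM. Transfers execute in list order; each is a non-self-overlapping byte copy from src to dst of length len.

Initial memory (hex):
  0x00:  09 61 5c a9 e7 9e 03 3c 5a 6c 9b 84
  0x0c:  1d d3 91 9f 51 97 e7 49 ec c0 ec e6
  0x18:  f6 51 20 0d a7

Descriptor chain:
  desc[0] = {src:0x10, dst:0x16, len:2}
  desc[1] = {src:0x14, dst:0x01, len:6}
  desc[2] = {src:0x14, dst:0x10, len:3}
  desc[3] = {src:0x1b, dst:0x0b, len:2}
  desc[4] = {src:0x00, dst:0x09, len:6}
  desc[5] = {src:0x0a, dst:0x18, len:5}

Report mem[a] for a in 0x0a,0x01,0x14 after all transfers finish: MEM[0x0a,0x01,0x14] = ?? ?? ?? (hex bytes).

MEM[0x0a,0x01,0x14] = ec ec ec

D0: mem[0x16..0x17] <- [51 97]
D1: mem[0x01..0x06] <- [ec c0 51 97 f6 51]
D2: mem[0x10..0x12] <- [ec c0 51]
D3: mem[0x0b..0x0c] <- [0d a7]
D4: mem[0x09..0x0e] <- [09 ec c0 51 97 f6]
D5: mem[0x18..0x1c] <- [ec c0 51 97 f6]
query mem[0x0a]=0xec, mem[0x01]=0xec, mem[0x14]=0xec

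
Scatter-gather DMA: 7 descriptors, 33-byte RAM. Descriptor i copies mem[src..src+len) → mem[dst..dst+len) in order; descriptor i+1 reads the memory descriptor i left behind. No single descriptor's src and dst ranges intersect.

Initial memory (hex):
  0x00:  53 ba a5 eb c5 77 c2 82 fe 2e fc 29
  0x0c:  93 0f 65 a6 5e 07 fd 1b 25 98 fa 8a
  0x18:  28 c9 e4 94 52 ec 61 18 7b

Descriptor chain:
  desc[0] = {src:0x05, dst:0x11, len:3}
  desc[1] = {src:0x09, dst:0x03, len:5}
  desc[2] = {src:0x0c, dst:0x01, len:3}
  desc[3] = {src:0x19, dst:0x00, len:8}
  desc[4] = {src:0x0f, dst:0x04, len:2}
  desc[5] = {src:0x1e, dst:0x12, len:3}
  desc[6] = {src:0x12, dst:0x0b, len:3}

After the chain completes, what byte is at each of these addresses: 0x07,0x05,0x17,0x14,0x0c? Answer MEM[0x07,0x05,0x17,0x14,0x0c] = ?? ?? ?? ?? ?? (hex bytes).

[0] 0x05->0x11 len=3 : 77 c2 82
[1] 0x09->0x03 len=5 : 2e fc 29 93 0f
[2] 0x0c->0x01 len=3 : 93 0f 65
[3] 0x19->0x00 len=8 : c9 e4 94 52 ec 61 18 7b
[4] 0x0f->0x04 len=2 : a6 5e
[5] 0x1e->0x12 len=3 : 61 18 7b
[6] 0x12->0x0b len=3 : 61 18 7b
query mem[0x07]=0x7b, mem[0x05]=0x5e, mem[0x17]=0x8a, mem[0x14]=0x7b, mem[0x0c]=0x18

MEM[0x07,0x05,0x17,0x14,0x0c] = 7b 5e 8a 7b 18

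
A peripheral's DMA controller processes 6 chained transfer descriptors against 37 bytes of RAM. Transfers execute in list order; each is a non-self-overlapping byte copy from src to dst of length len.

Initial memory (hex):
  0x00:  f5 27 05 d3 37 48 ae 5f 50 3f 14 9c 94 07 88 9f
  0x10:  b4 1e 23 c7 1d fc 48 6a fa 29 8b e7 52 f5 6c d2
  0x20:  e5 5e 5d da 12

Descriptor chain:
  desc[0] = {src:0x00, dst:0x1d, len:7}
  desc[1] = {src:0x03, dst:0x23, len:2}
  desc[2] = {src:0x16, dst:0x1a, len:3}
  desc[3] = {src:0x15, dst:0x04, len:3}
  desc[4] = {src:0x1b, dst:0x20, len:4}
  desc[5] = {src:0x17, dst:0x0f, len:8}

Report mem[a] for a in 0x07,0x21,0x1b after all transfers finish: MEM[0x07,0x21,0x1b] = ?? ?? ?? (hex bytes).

MEM[0x07,0x21,0x1b] = 5f fa 6a

  after D0: wrote 7B at 0x1d = f52705d33748ae
  after D1: wrote 2B at 0x23 = d337
  after D2: wrote 3B at 0x1a = 486afa
  after D3: wrote 3B at 0x04 = fc486a
  after D4: wrote 4B at 0x20 = 6afaf527
  after D5: wrote 8B at 0x0f = 6afa29486afaf527
query mem[0x07]=0x5f, mem[0x21]=0xfa, mem[0x1b]=0x6a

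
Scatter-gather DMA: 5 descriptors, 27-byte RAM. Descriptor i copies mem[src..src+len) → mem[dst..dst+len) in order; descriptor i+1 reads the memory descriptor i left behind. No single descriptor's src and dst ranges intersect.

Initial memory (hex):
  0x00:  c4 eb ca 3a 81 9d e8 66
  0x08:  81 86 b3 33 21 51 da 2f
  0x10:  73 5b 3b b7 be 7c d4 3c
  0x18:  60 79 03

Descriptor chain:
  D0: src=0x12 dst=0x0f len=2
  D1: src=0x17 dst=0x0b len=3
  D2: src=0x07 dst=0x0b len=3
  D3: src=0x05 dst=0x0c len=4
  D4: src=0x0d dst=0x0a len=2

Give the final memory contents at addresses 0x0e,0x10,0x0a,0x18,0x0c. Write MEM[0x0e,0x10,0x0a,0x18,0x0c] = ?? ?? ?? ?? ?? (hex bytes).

  after D0: wrote 2B at 0x0f = 3bb7
  after D1: wrote 3B at 0x0b = 3c6079
  after D2: wrote 3B at 0x0b = 668186
  after D3: wrote 4B at 0x0c = 9de86681
  after D4: wrote 2B at 0x0a = e866
query mem[0x0e]=0x66, mem[0x10]=0xb7, mem[0x0a]=0xe8, mem[0x18]=0x60, mem[0x0c]=0x9d

MEM[0x0e,0x10,0x0a,0x18,0x0c] = 66 b7 e8 60 9d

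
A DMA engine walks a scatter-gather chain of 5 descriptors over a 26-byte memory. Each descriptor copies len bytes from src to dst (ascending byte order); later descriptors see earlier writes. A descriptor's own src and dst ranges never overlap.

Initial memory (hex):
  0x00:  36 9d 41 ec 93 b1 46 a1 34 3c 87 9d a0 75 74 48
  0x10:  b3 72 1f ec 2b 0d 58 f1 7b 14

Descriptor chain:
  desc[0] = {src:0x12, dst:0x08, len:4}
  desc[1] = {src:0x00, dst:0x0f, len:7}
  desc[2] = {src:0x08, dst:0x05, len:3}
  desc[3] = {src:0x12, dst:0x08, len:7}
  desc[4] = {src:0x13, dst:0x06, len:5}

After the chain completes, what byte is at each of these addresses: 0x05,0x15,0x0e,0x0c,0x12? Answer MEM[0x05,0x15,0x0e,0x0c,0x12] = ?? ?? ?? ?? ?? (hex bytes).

MEM[0x05,0x15,0x0e,0x0c,0x12] = 1f 46 7b 58 ec

  after D0: wrote 4B at 0x08 = 1fec2b0d
  after D1: wrote 7B at 0x0f = 369d41ec93b146
  after D2: wrote 3B at 0x05 = 1fec2b
  after D3: wrote 7B at 0x08 = ec93b14658f17b
  after D4: wrote 5B at 0x06 = 93b14658f1
query mem[0x05]=0x1f, mem[0x15]=0x46, mem[0x0e]=0x7b, mem[0x0c]=0x58, mem[0x12]=0xec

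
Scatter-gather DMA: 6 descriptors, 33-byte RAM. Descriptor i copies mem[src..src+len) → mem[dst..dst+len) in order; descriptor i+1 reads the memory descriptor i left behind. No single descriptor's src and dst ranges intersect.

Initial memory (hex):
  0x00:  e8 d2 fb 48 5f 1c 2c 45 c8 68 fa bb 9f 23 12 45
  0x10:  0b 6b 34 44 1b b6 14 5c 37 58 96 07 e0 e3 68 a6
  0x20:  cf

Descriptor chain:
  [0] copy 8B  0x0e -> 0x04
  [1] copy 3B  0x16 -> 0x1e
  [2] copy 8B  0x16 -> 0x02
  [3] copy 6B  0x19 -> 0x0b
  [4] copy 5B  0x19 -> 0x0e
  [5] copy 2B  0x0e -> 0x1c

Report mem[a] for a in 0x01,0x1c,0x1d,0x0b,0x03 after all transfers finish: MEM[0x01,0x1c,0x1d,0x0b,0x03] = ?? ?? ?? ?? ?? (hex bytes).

MEM[0x01,0x1c,0x1d,0x0b,0x03] = d2 58 96 58 5c

#0 dst[0x04+8] := {0x12,0x45,0x0b,0x6b,0x34,0x44,0x1b,0xb6}
#1 dst[0x1e+3] := {0x14,0x5c,0x37}
#2 dst[0x02+8] := {0x14,0x5c,0x37,0x58,0x96,0x07,0xe0,0xe3}
#3 dst[0x0b+6] := {0x58,0x96,0x07,0xe0,0xe3,0x14}
#4 dst[0x0e+5] := {0x58,0x96,0x07,0xe0,0xe3}
#5 dst[0x1c+2] := {0x58,0x96}
query mem[0x01]=0xd2, mem[0x1c]=0x58, mem[0x1d]=0x96, mem[0x0b]=0x58, mem[0x03]=0x5c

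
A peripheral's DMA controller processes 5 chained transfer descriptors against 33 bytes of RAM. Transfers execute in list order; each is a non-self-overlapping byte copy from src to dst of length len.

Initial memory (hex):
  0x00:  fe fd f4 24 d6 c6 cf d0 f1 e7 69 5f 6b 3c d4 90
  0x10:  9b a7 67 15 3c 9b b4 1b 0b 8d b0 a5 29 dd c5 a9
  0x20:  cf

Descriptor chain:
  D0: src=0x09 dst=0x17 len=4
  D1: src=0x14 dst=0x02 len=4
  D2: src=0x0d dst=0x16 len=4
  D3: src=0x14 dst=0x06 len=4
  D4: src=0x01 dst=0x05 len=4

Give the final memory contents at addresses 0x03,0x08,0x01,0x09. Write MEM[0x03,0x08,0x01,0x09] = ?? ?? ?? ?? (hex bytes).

  after D0: wrote 4B at 0x17 = e7695f6b
  after D1: wrote 4B at 0x02 = 3c9bb4e7
  after D2: wrote 4B at 0x16 = 3cd4909b
  after D3: wrote 4B at 0x06 = 3c9b3cd4
  after D4: wrote 4B at 0x05 = fd3c9bb4
query mem[0x03]=0x9b, mem[0x08]=0xb4, mem[0x01]=0xfd, mem[0x09]=0xd4

MEM[0x03,0x08,0x01,0x09] = 9b b4 fd d4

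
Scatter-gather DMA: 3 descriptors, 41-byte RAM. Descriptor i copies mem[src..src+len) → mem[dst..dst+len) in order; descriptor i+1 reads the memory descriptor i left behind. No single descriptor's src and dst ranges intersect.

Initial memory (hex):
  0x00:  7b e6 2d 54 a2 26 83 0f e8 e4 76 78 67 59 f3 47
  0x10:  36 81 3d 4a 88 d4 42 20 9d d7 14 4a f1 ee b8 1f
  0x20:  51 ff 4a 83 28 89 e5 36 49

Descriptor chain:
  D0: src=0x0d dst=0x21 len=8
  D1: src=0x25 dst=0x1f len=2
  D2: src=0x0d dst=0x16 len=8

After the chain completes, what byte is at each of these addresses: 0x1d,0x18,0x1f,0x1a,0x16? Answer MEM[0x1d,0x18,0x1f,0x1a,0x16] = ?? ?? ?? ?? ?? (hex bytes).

  after D0: wrote 8B at 0x21 = 59f34736813d4a88
  after D1: wrote 2B at 0x1f = 813d
  after D2: wrote 8B at 0x16 = 59f34736813d4a88
query mem[0x1d]=0x88, mem[0x18]=0x47, mem[0x1f]=0x81, mem[0x1a]=0x81, mem[0x16]=0x59

MEM[0x1d,0x18,0x1f,0x1a,0x16] = 88 47 81 81 59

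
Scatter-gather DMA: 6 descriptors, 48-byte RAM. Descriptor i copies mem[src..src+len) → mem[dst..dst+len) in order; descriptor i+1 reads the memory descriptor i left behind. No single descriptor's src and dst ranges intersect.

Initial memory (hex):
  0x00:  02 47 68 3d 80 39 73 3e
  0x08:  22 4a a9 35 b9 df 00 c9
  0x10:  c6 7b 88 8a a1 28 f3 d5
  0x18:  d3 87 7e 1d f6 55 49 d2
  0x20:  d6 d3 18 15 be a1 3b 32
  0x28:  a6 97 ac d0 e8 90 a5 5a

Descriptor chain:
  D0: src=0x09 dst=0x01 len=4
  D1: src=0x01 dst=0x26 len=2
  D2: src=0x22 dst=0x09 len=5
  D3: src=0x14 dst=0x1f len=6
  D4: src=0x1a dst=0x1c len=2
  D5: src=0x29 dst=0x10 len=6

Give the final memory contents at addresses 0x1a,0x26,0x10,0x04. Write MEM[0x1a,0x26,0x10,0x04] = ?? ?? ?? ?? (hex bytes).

MEM[0x1a,0x26,0x10,0x04] = 7e 4a 97 b9

#0 dst[0x01+4] := {0x4a,0xa9,0x35,0xb9}
#1 dst[0x26+2] := {0x4a,0xa9}
#2 dst[0x09+5] := {0x18,0x15,0xbe,0xa1,0x4a}
#3 dst[0x1f+6] := {0xa1,0x28,0xf3,0xd5,0xd3,0x87}
#4 dst[0x1c+2] := {0x7e,0x1d}
#5 dst[0x10+6] := {0x97,0xac,0xd0,0xe8,0x90,0xa5}
query mem[0x1a]=0x7e, mem[0x26]=0x4a, mem[0x10]=0x97, mem[0x04]=0xb9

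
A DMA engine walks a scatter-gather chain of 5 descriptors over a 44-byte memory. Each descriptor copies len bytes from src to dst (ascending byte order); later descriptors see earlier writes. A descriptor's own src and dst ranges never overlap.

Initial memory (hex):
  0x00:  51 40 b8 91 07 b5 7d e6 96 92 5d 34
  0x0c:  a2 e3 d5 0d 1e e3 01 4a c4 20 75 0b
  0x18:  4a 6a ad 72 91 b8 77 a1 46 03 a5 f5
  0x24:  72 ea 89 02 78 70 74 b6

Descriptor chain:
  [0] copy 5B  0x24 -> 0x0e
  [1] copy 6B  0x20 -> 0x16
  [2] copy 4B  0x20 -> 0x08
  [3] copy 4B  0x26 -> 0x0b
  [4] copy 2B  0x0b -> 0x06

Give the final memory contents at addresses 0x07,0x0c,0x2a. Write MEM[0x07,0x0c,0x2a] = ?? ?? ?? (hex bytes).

MEM[0x07,0x0c,0x2a] = 02 02 74

D0: mem[0x0e..0x12] <- [72 ea 89 02 78]
D1: mem[0x16..0x1b] <- [46 03 a5 f5 72 ea]
D2: mem[0x08..0x0b] <- [46 03 a5 f5]
D3: mem[0x0b..0x0e] <- [89 02 78 70]
D4: mem[0x06..0x07] <- [89 02]
query mem[0x07]=0x02, mem[0x0c]=0x02, mem[0x2a]=0x74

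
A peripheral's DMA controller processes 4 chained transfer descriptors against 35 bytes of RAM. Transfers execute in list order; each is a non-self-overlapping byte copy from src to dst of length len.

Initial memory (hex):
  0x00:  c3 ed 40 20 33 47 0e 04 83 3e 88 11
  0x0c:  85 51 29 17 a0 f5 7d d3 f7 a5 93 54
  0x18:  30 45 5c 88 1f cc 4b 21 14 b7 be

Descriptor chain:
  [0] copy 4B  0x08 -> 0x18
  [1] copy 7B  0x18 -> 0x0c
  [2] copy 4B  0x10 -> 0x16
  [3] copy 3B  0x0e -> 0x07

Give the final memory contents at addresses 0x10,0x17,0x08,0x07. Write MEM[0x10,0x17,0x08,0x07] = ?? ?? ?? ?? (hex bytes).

MEM[0x10,0x17,0x08,0x07] = 1f cc 11 88

#0 dst[0x18+4] := {0x83,0x3e,0x88,0x11}
#1 dst[0x0c+7] := {0x83,0x3e,0x88,0x11,0x1f,0xcc,0x4b}
#2 dst[0x16+4] := {0x1f,0xcc,0x4b,0xd3}
#3 dst[0x07+3] := {0x88,0x11,0x1f}
query mem[0x10]=0x1f, mem[0x17]=0xcc, mem[0x08]=0x11, mem[0x07]=0x88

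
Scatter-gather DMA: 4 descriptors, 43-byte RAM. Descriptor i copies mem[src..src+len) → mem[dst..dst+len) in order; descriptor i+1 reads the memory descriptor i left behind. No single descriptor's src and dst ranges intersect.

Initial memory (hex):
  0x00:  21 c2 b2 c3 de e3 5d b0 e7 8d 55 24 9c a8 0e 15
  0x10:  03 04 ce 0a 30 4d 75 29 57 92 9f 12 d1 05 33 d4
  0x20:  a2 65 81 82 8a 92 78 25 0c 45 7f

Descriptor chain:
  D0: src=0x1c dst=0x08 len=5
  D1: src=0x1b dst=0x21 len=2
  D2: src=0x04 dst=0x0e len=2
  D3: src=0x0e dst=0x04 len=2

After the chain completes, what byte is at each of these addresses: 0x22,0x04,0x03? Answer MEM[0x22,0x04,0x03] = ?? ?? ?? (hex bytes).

#0 dst[0x08+5] := {0xd1,0x05,0x33,0xd4,0xa2}
#1 dst[0x21+2] := {0x12,0xd1}
#2 dst[0x0e+2] := {0xde,0xe3}
#3 dst[0x04+2] := {0xde,0xe3}
query mem[0x22]=0xd1, mem[0x04]=0xde, mem[0x03]=0xc3

MEM[0x22,0x04,0x03] = d1 de c3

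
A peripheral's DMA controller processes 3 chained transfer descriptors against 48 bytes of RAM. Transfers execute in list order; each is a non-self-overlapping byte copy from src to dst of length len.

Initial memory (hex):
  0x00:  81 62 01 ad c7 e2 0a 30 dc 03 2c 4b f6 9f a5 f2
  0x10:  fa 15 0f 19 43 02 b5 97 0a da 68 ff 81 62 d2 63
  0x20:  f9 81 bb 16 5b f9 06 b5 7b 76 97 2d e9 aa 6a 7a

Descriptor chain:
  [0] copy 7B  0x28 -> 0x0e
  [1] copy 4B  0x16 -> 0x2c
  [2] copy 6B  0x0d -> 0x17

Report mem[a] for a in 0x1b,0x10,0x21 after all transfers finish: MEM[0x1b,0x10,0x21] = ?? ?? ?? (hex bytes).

[0] 0x28->0x0e len=7 : 7b 76 97 2d e9 aa 6a
[1] 0x16->0x2c len=4 : b5 97 0a da
[2] 0x0d->0x17 len=6 : 9f 7b 76 97 2d e9
query mem[0x1b]=0x2d, mem[0x10]=0x97, mem[0x21]=0x81

MEM[0x1b,0x10,0x21] = 2d 97 81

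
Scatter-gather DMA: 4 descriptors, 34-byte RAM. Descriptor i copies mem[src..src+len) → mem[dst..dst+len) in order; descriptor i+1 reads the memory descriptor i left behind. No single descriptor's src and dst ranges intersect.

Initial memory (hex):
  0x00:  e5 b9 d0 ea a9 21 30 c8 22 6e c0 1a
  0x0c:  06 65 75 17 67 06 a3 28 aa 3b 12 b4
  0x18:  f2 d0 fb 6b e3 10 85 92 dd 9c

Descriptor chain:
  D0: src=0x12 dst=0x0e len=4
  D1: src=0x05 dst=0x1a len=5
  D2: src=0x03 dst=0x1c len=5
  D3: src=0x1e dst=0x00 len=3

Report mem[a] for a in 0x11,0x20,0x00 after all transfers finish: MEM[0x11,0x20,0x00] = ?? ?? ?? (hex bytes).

  after D0: wrote 4B at 0x0e = a328aa3b
  after D1: wrote 5B at 0x1a = 2130c8226e
  after D2: wrote 5B at 0x1c = eaa92130c8
  after D3: wrote 3B at 0x00 = 2130c8
query mem[0x11]=0x3b, mem[0x20]=0xc8, mem[0x00]=0x21

MEM[0x11,0x20,0x00] = 3b c8 21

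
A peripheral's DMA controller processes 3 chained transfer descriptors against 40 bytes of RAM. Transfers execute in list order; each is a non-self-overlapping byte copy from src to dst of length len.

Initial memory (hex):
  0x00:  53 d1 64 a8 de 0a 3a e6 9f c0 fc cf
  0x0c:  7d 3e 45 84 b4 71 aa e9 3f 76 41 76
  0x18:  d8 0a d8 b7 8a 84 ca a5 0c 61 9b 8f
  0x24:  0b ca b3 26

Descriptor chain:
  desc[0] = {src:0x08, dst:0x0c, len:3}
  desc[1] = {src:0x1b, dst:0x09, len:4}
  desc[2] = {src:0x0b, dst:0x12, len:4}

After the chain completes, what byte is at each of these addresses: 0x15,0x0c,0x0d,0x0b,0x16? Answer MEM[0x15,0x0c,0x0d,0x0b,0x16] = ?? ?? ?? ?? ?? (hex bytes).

D0: mem[0x0c..0x0e] <- [9f c0 fc]
D1: mem[0x09..0x0c] <- [b7 8a 84 ca]
D2: mem[0x12..0x15] <- [84 ca c0 fc]
query mem[0x15]=0xfc, mem[0x0c]=0xca, mem[0x0d]=0xc0, mem[0x0b]=0x84, mem[0x16]=0x41

MEM[0x15,0x0c,0x0d,0x0b,0x16] = fc ca c0 84 41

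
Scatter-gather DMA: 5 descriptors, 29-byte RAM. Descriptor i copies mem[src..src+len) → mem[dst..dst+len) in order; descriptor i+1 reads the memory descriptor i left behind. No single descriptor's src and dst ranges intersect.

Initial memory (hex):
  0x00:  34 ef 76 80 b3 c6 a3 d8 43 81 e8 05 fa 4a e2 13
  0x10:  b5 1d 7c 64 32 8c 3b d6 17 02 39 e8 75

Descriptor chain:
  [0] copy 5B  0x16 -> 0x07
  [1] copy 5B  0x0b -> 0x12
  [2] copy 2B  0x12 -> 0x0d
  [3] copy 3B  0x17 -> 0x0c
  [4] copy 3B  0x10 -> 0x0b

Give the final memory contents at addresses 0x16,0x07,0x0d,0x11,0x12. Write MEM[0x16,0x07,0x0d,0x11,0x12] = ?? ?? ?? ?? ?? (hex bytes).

  after D0: wrote 5B at 0x07 = 3bd6170239
  after D1: wrote 5B at 0x12 = 39fa4ae213
  after D2: wrote 2B at 0x0d = 39fa
  after D3: wrote 3B at 0x0c = d61702
  after D4: wrote 3B at 0x0b = b51d39
query mem[0x16]=0x13, mem[0x07]=0x3b, mem[0x0d]=0x39, mem[0x11]=0x1d, mem[0x12]=0x39

MEM[0x16,0x07,0x0d,0x11,0x12] = 13 3b 39 1d 39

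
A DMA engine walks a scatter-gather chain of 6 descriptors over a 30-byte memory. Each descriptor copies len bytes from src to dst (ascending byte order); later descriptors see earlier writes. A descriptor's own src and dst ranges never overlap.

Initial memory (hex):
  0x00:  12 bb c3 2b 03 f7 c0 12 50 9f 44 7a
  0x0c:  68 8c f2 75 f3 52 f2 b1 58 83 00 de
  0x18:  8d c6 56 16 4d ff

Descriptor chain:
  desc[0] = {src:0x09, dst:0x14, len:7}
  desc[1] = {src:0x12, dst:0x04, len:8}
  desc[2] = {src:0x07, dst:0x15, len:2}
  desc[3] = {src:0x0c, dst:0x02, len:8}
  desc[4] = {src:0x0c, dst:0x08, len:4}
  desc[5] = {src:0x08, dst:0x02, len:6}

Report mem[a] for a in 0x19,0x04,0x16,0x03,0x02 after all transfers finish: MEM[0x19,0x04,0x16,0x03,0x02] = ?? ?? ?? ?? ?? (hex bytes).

MEM[0x19,0x04,0x16,0x03,0x02] = f2 f2 7a 8c 68

[0] 0x09->0x14 len=7 : 9f 44 7a 68 8c f2 75
[1] 0x12->0x04 len=8 : f2 b1 9f 44 7a 68 8c f2
[2] 0x07->0x15 len=2 : 44 7a
[3] 0x0c->0x02 len=8 : 68 8c f2 75 f3 52 f2 b1
[4] 0x0c->0x08 len=4 : 68 8c f2 75
[5] 0x08->0x02 len=6 : 68 8c f2 75 68 8c
query mem[0x19]=0xf2, mem[0x04]=0xf2, mem[0x16]=0x7a, mem[0x03]=0x8c, mem[0x02]=0x68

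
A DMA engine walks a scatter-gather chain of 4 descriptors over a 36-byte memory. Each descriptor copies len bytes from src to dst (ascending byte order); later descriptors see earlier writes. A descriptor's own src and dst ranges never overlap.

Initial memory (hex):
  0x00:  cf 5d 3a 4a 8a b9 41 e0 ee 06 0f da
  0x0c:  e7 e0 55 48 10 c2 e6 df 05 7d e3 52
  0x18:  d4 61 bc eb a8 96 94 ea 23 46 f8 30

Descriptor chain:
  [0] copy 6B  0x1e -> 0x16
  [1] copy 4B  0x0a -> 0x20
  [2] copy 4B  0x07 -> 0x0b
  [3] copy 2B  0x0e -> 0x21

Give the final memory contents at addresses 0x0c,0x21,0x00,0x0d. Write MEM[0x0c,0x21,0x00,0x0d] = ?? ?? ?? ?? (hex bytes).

#0 dst[0x16+6] := {0x94,0xea,0x23,0x46,0xf8,0x30}
#1 dst[0x20+4] := {0x0f,0xda,0xe7,0xe0}
#2 dst[0x0b+4] := {0xe0,0xee,0x06,0x0f}
#3 dst[0x21+2] := {0x0f,0x48}
query mem[0x0c]=0xee, mem[0x21]=0x0f, mem[0x00]=0xcf, mem[0x0d]=0x06

MEM[0x0c,0x21,0x00,0x0d] = ee 0f cf 06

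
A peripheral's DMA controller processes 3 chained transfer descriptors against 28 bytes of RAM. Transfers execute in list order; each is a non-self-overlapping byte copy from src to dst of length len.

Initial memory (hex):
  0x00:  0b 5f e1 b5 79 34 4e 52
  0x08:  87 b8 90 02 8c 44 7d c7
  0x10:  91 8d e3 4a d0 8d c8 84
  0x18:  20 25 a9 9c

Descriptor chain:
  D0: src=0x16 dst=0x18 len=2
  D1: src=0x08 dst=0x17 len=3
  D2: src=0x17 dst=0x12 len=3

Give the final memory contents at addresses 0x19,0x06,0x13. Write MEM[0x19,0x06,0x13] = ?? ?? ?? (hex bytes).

MEM[0x19,0x06,0x13] = 90 4e b8

  after D0: wrote 2B at 0x18 = c884
  after D1: wrote 3B at 0x17 = 87b890
  after D2: wrote 3B at 0x12 = 87b890
query mem[0x19]=0x90, mem[0x06]=0x4e, mem[0x13]=0xb8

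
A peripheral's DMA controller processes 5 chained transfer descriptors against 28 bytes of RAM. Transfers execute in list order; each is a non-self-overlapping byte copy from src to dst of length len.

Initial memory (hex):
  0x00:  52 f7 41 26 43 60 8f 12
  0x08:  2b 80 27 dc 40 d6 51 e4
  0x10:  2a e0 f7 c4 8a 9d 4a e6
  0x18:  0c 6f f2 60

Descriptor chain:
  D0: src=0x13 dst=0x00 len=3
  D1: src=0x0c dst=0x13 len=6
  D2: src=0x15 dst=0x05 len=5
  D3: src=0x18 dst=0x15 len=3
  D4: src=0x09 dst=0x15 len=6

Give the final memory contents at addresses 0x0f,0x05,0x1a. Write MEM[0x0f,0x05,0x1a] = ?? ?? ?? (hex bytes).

MEM[0x0f,0x05,0x1a] = e4 51 51

  after D0: wrote 3B at 0x00 = c48a9d
  after D1: wrote 6B at 0x13 = 40d651e42ae0
  after D2: wrote 5B at 0x05 = 51e42ae06f
  after D3: wrote 3B at 0x15 = e06ff2
  after D4: wrote 6B at 0x15 = 6f27dc40d651
query mem[0x0f]=0xe4, mem[0x05]=0x51, mem[0x1a]=0x51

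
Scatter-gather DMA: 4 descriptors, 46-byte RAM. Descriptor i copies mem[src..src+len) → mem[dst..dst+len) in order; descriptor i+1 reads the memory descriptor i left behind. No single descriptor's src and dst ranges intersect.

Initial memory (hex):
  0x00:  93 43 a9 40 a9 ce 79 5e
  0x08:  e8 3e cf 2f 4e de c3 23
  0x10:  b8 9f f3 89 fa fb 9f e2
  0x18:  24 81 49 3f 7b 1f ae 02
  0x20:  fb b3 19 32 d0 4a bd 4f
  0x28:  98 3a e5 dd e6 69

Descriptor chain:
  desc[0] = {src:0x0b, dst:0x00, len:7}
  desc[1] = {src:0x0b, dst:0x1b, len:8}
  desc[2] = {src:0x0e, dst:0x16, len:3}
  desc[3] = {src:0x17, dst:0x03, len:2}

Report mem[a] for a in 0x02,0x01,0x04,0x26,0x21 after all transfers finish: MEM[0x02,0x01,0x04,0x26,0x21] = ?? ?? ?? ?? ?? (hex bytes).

MEM[0x02,0x01,0x04,0x26,0x21] = de 4e b8 bd 9f

#0 dst[0x00+7] := {0x2f,0x4e,0xde,0xc3,0x23,0xb8,0x9f}
#1 dst[0x1b+8] := {0x2f,0x4e,0xde,0xc3,0x23,0xb8,0x9f,0xf3}
#2 dst[0x16+3] := {0xc3,0x23,0xb8}
#3 dst[0x03+2] := {0x23,0xb8}
query mem[0x02]=0xde, mem[0x01]=0x4e, mem[0x04]=0xb8, mem[0x26]=0xbd, mem[0x21]=0x9f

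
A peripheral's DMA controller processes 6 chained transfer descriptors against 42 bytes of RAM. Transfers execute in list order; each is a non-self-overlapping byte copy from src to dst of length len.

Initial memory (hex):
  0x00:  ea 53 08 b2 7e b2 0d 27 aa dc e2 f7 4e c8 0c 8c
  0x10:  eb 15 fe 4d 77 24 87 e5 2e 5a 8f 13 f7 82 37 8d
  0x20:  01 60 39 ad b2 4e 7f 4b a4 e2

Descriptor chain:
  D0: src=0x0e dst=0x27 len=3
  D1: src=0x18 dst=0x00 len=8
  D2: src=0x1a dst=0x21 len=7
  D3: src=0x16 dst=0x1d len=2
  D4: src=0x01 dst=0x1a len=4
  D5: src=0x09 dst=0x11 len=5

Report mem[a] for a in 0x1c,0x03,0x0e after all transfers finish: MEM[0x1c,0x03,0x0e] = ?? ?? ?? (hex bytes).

MEM[0x1c,0x03,0x0e] = 13 13 0c

[0] 0x0e->0x27 len=3 : 0c 8c eb
[1] 0x18->0x00 len=8 : 2e 5a 8f 13 f7 82 37 8d
[2] 0x1a->0x21 len=7 : 8f 13 f7 82 37 8d 01
[3] 0x16->0x1d len=2 : 87 e5
[4] 0x01->0x1a len=4 : 5a 8f 13 f7
[5] 0x09->0x11 len=5 : dc e2 f7 4e c8
query mem[0x1c]=0x13, mem[0x03]=0x13, mem[0x0e]=0x0c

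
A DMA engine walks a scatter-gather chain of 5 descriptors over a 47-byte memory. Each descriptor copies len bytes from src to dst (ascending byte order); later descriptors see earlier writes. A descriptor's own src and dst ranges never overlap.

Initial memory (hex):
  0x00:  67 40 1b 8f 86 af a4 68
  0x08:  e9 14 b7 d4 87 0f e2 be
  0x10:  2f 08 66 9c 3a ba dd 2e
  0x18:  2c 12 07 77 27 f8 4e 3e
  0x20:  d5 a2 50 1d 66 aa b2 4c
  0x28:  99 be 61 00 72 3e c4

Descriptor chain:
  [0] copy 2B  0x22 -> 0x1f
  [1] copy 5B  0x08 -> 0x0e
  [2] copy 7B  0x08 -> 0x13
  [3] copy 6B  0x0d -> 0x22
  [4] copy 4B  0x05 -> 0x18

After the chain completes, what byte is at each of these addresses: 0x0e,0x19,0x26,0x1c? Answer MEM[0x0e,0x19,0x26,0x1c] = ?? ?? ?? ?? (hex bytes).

MEM[0x0e,0x19,0x26,0x1c] = e9 a4 d4 27

[0] 0x22->0x1f len=2 : 50 1d
[1] 0x08->0x0e len=5 : e9 14 b7 d4 87
[2] 0x08->0x13 len=7 : e9 14 b7 d4 87 0f e9
[3] 0x0d->0x22 len=6 : 0f e9 14 b7 d4 87
[4] 0x05->0x18 len=4 : af a4 68 e9
query mem[0x0e]=0xe9, mem[0x19]=0xa4, mem[0x26]=0xd4, mem[0x1c]=0x27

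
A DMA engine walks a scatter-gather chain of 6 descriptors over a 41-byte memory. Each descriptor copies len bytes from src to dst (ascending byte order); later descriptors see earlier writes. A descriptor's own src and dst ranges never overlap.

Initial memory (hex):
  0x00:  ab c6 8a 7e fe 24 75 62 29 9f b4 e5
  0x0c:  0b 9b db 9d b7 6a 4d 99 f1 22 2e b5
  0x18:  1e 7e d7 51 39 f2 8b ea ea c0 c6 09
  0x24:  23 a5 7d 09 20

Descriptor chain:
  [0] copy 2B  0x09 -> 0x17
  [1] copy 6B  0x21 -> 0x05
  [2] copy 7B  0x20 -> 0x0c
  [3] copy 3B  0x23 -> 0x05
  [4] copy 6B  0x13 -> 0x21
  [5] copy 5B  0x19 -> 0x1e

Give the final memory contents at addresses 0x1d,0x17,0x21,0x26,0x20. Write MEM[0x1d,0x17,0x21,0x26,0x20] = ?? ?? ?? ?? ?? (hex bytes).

  after D0: wrote 2B at 0x17 = 9fb4
  after D1: wrote 6B at 0x05 = c0c60923a57d
  after D2: wrote 7B at 0x0c = eac0c60923a57d
  after D3: wrote 3B at 0x05 = 0923a5
  after D4: wrote 6B at 0x21 = 99f1222e9fb4
  after D5: wrote 5B at 0x1e = 7ed75139f2
query mem[0x1d]=0xf2, mem[0x17]=0x9f, mem[0x21]=0x39, mem[0x26]=0xb4, mem[0x20]=0x51

MEM[0x1d,0x17,0x21,0x26,0x20] = f2 9f 39 b4 51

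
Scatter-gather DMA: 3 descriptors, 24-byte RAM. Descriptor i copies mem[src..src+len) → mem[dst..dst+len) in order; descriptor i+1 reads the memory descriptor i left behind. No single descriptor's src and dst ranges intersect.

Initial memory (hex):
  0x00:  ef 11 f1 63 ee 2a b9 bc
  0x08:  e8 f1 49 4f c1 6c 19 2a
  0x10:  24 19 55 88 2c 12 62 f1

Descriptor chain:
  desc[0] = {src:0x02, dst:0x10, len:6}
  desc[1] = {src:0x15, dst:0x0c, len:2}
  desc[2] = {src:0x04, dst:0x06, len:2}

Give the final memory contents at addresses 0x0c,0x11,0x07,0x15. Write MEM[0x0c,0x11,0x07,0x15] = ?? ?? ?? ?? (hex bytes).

#0 dst[0x10+6] := {0xf1,0x63,0xee,0x2a,0xb9,0xbc}
#1 dst[0x0c+2] := {0xbc,0x62}
#2 dst[0x06+2] := {0xee,0x2a}
query mem[0x0c]=0xbc, mem[0x11]=0x63, mem[0x07]=0x2a, mem[0x15]=0xbc

MEM[0x0c,0x11,0x07,0x15] = bc 63 2a bc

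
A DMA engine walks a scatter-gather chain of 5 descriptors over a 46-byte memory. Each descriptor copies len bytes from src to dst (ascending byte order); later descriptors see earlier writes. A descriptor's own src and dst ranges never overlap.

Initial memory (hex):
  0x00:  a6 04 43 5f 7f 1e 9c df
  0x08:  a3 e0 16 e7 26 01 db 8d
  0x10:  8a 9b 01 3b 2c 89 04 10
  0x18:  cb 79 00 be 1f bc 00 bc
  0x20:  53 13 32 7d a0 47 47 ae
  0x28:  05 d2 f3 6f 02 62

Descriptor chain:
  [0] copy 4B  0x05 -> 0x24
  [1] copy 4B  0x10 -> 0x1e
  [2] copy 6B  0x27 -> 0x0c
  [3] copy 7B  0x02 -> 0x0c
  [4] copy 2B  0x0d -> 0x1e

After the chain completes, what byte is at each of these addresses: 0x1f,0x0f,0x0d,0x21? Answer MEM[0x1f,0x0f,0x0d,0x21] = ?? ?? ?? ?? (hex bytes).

MEM[0x1f,0x0f,0x0d,0x21] = 7f 1e 5f 3b

[0] 0x05->0x24 len=4 : 1e 9c df a3
[1] 0x10->0x1e len=4 : 8a 9b 01 3b
[2] 0x27->0x0c len=6 : a3 05 d2 f3 6f 02
[3] 0x02->0x0c len=7 : 43 5f 7f 1e 9c df a3
[4] 0x0d->0x1e len=2 : 5f 7f
query mem[0x1f]=0x7f, mem[0x0f]=0x1e, mem[0x0d]=0x5f, mem[0x21]=0x3b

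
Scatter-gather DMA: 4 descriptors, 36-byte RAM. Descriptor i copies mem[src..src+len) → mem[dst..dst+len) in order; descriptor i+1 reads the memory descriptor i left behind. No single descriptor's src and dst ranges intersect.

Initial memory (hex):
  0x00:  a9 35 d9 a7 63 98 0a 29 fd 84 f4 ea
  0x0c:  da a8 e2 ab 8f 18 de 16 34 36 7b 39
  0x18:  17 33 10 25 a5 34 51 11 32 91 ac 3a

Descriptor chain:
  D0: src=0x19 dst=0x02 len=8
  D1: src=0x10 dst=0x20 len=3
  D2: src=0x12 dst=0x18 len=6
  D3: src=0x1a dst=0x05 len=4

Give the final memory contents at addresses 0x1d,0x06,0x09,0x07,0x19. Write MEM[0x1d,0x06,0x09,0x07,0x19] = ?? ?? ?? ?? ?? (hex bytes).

D0: mem[0x02..0x09] <- [33 10 25 a5 34 51 11 32]
D1: mem[0x20..0x22] <- [8f 18 de]
D2: mem[0x18..0x1d] <- [de 16 34 36 7b 39]
D3: mem[0x05..0x08] <- [34 36 7b 39]
query mem[0x1d]=0x39, mem[0x06]=0x36, mem[0x09]=0x32, mem[0x07]=0x7b, mem[0x19]=0x16

MEM[0x1d,0x06,0x09,0x07,0x19] = 39 36 32 7b 16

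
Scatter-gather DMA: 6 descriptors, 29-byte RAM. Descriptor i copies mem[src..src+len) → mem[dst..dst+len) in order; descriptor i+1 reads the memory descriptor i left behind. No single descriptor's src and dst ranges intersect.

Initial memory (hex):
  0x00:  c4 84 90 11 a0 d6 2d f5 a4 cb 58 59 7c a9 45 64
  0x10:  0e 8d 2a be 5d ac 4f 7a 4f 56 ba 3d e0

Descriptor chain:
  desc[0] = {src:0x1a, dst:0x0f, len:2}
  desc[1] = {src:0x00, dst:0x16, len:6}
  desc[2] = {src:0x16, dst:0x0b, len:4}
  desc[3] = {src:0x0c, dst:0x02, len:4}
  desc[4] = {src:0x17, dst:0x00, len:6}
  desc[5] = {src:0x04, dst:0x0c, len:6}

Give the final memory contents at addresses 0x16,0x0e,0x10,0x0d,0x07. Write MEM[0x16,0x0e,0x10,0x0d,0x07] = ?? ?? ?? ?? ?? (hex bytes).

MEM[0x16,0x0e,0x10,0x0d,0x07] = c4 2d a4 e0 f5

#0 dst[0x0f+2] := {0xba,0x3d}
#1 dst[0x16+6] := {0xc4,0x84,0x90,0x11,0xa0,0xd6}
#2 dst[0x0b+4] := {0xc4,0x84,0x90,0x11}
#3 dst[0x02+4] := {0x84,0x90,0x11,0xba}
#4 dst[0x00+6] := {0x84,0x90,0x11,0xa0,0xd6,0xe0}
#5 dst[0x0c+6] := {0xd6,0xe0,0x2d,0xf5,0xa4,0xcb}
query mem[0x16]=0xc4, mem[0x0e]=0x2d, mem[0x10]=0xa4, mem[0x0d]=0xe0, mem[0x07]=0xf5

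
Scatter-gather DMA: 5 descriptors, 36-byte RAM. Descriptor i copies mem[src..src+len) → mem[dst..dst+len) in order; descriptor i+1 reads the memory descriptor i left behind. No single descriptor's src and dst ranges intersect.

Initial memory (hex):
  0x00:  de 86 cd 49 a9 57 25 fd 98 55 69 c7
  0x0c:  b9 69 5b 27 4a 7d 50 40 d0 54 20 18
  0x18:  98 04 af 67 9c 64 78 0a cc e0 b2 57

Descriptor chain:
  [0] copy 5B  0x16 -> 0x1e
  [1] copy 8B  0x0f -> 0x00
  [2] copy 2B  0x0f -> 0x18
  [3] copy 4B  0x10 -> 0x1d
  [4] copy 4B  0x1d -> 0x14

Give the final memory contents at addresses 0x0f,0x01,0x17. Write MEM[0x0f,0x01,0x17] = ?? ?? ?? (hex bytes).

MEM[0x0f,0x01,0x17] = 27 4a 40

D0: mem[0x1e..0x22] <- [20 18 98 04 af]
D1: mem[0x00..0x07] <- [27 4a 7d 50 40 d0 54 20]
D2: mem[0x18..0x19] <- [27 4a]
D3: mem[0x1d..0x20] <- [4a 7d 50 40]
D4: mem[0x14..0x17] <- [4a 7d 50 40]
query mem[0x0f]=0x27, mem[0x01]=0x4a, mem[0x17]=0x40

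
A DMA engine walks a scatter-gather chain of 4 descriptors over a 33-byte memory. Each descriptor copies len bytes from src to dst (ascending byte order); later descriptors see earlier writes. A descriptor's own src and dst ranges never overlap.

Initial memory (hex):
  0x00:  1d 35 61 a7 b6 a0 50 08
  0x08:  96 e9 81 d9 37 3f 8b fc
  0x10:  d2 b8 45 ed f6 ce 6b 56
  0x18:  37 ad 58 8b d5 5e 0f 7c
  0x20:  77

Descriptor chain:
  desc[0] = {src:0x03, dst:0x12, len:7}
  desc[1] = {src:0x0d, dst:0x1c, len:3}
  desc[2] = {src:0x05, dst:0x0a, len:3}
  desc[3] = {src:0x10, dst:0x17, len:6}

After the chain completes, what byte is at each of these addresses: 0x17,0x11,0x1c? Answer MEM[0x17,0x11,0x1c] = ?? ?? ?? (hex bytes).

  after D0: wrote 7B at 0x12 = a7b6a0500896e9
  after D1: wrote 3B at 0x1c = 3f8bfc
  after D2: wrote 3B at 0x0a = a05008
  after D3: wrote 6B at 0x17 = d2b8a7b6a050
query mem[0x17]=0xd2, mem[0x11]=0xb8, mem[0x1c]=0x50

MEM[0x17,0x11,0x1c] = d2 b8 50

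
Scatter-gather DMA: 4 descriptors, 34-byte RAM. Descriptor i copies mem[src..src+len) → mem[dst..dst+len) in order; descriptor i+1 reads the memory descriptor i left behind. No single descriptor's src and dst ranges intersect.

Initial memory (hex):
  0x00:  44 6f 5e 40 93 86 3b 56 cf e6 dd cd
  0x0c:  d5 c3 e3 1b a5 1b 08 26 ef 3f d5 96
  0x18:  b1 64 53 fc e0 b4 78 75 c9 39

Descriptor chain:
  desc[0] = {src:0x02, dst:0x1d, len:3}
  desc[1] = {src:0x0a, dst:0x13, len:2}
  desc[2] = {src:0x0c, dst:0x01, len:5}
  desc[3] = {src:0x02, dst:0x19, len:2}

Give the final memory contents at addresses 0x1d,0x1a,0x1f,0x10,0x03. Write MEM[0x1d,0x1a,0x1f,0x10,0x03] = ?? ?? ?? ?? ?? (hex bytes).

  after D0: wrote 3B at 0x1d = 5e4093
  after D1: wrote 2B at 0x13 = ddcd
  after D2: wrote 5B at 0x01 = d5c3e31ba5
  after D3: wrote 2B at 0x19 = c3e3
query mem[0x1d]=0x5e, mem[0x1a]=0xe3, mem[0x1f]=0x93, mem[0x10]=0xa5, mem[0x03]=0xe3

MEM[0x1d,0x1a,0x1f,0x10,0x03] = 5e e3 93 a5 e3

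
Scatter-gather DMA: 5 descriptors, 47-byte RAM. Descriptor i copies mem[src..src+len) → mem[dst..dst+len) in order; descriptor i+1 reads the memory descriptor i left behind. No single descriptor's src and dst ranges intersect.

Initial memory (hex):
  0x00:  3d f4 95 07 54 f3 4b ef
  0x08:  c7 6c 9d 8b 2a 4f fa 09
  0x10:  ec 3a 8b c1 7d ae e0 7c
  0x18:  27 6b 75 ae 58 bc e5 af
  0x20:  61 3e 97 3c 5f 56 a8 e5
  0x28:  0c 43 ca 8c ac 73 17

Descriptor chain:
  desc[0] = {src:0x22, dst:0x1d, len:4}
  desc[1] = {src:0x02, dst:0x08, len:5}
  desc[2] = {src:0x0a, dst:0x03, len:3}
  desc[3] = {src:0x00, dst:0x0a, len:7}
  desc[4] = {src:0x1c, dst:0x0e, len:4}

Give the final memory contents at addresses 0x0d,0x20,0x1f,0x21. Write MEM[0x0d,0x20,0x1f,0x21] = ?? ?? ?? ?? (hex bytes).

[0] 0x22->0x1d len=4 : 97 3c 5f 56
[1] 0x02->0x08 len=5 : 95 07 54 f3 4b
[2] 0x0a->0x03 len=3 : 54 f3 4b
[3] 0x00->0x0a len=7 : 3d f4 95 54 f3 4b 4b
[4] 0x1c->0x0e len=4 : 58 97 3c 5f
query mem[0x0d]=0x54, mem[0x20]=0x56, mem[0x1f]=0x5f, mem[0x21]=0x3e

MEM[0x0d,0x20,0x1f,0x21] = 54 56 5f 3e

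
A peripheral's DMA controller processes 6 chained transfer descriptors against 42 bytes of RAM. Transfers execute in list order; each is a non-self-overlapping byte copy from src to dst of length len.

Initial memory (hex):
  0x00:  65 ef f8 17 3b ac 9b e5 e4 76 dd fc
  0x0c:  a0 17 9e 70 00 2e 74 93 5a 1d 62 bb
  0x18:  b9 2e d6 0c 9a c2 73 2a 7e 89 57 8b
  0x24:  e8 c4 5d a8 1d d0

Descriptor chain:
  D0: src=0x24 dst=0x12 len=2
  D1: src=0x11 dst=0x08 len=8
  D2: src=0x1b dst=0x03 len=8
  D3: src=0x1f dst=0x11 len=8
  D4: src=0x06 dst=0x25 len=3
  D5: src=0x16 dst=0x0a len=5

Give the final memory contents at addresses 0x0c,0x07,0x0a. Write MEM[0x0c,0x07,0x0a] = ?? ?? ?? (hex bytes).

MEM[0x0c,0x07,0x0a] = 5d 2a e8

#0 dst[0x12+2] := {0xe8,0xc4}
#1 dst[0x08+8] := {0x2e,0xe8,0xc4,0x5a,0x1d,0x62,0xbb,0xb9}
#2 dst[0x03+8] := {0x0c,0x9a,0xc2,0x73,0x2a,0x7e,0x89,0x57}
#3 dst[0x11+8] := {0x2a,0x7e,0x89,0x57,0x8b,0xe8,0xc4,0x5d}
#4 dst[0x25+3] := {0x73,0x2a,0x7e}
#5 dst[0x0a+5] := {0xe8,0xc4,0x5d,0x2e,0xd6}
query mem[0x0c]=0x5d, mem[0x07]=0x2a, mem[0x0a]=0xe8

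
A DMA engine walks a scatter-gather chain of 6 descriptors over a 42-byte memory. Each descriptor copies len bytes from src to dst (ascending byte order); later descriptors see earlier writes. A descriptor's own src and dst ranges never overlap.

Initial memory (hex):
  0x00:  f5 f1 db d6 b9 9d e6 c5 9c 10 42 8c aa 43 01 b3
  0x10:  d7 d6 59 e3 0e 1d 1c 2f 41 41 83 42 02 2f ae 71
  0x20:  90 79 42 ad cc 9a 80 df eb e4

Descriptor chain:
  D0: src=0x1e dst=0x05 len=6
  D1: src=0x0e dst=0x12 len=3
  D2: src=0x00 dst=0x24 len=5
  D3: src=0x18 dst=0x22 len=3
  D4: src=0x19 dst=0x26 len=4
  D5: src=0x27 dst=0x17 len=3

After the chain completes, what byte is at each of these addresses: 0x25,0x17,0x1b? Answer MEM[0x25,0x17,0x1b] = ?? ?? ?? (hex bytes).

  after D0: wrote 6B at 0x05 = ae71907942ad
  after D1: wrote 3B at 0x12 = 01b3d7
  after D2: wrote 5B at 0x24 = f5f1dbd6b9
  after D3: wrote 3B at 0x22 = 414183
  after D4: wrote 4B at 0x26 = 41834202
  after D5: wrote 3B at 0x17 = 834202
query mem[0x25]=0xf1, mem[0x17]=0x83, mem[0x1b]=0x42

MEM[0x25,0x17,0x1b] = f1 83 42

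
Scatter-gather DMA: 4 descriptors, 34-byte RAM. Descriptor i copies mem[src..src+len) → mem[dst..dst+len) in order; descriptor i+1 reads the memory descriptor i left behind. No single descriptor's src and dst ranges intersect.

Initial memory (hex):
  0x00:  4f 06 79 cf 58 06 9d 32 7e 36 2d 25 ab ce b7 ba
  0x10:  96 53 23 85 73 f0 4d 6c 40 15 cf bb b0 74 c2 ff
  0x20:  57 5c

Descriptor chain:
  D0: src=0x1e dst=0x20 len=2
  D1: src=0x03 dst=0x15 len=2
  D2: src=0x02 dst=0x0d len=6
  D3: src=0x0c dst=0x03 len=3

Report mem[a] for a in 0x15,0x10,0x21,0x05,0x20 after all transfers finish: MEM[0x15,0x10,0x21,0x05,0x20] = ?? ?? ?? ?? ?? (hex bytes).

MEM[0x15,0x10,0x21,0x05,0x20] = cf 06 ff cf c2

[0] 0x1e->0x20 len=2 : c2 ff
[1] 0x03->0x15 len=2 : cf 58
[2] 0x02->0x0d len=6 : 79 cf 58 06 9d 32
[3] 0x0c->0x03 len=3 : ab 79 cf
query mem[0x15]=0xcf, mem[0x10]=0x06, mem[0x21]=0xff, mem[0x05]=0xcf, mem[0x20]=0xc2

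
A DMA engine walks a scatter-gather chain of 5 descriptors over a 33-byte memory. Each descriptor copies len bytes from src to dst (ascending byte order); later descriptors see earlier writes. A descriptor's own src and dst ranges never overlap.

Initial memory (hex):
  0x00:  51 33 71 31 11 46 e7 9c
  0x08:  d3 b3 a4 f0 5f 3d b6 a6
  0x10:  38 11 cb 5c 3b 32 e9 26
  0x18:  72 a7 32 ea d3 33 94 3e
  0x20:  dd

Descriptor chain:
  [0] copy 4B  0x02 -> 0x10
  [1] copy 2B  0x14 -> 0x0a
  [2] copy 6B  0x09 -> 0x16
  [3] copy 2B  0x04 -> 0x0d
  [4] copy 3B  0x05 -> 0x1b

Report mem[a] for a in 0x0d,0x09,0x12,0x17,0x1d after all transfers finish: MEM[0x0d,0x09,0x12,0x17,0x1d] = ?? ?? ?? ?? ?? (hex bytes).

[0] 0x02->0x10 len=4 : 71 31 11 46
[1] 0x14->0x0a len=2 : 3b 32
[2] 0x09->0x16 len=6 : b3 3b 32 5f 3d b6
[3] 0x04->0x0d len=2 : 11 46
[4] 0x05->0x1b len=3 : 46 e7 9c
query mem[0x0d]=0x11, mem[0x09]=0xb3, mem[0x12]=0x11, mem[0x17]=0x3b, mem[0x1d]=0x9c

MEM[0x0d,0x09,0x12,0x17,0x1d] = 11 b3 11 3b 9c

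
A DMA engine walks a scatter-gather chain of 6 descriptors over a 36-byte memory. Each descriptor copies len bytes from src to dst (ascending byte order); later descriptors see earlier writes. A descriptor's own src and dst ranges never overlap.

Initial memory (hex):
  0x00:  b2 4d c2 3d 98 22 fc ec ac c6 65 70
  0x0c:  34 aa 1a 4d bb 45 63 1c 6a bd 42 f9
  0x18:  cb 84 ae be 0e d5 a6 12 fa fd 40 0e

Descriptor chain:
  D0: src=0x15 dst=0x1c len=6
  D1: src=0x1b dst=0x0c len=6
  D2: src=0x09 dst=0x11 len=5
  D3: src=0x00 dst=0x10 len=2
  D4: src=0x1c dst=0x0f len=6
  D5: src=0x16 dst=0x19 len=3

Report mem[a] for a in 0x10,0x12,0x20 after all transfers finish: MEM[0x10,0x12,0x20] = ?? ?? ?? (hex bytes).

D0: mem[0x1c..0x21] <- [bd 42 f9 cb 84 ae]
D1: mem[0x0c..0x11] <- [be bd 42 f9 cb 84]
D2: mem[0x11..0x15] <- [c6 65 70 be bd]
D3: mem[0x10..0x11] <- [b2 4d]
D4: mem[0x0f..0x14] <- [bd 42 f9 cb 84 ae]
D5: mem[0x19..0x1b] <- [42 f9 cb]
query mem[0x10]=0x42, mem[0x12]=0xcb, mem[0x20]=0x84

MEM[0x10,0x12,0x20] = 42 cb 84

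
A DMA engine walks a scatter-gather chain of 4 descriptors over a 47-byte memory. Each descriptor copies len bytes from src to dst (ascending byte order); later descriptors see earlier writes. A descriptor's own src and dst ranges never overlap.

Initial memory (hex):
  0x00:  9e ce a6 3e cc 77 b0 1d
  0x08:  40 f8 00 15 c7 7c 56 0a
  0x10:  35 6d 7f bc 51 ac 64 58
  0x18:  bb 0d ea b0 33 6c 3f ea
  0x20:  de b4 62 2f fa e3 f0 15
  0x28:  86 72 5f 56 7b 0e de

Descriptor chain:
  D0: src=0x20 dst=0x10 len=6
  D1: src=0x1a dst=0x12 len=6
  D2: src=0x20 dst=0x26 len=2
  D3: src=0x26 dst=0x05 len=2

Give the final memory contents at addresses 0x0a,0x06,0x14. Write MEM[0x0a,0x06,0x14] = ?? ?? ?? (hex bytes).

#0 dst[0x10+6] := {0xde,0xb4,0x62,0x2f,0xfa,0xe3}
#1 dst[0x12+6] := {0xea,0xb0,0x33,0x6c,0x3f,0xea}
#2 dst[0x26+2] := {0xde,0xb4}
#3 dst[0x05+2] := {0xde,0xb4}
query mem[0x0a]=0x00, mem[0x06]=0xb4, mem[0x14]=0x33

MEM[0x0a,0x06,0x14] = 00 b4 33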